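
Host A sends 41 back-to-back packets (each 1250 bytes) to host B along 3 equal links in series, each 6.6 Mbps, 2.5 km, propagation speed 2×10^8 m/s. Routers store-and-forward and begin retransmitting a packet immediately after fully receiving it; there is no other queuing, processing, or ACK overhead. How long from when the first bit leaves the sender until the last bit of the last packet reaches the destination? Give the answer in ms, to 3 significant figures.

65.2 ms

Per-hop transmission t_tx = L/R = 10000/6600000 = 1.51515 ms.
Per-hop propagation t_prop = 2500/200000000 = 0.0125 ms.
Pipeline fill: first packet needs 3·t_tx to clear all hops; remaining 40 packets each add one t_tx.
Total = (3+41-1)·t_tx + 3·t_prop = 43·1.51515 + 3·0.0125 = 65.2 ms.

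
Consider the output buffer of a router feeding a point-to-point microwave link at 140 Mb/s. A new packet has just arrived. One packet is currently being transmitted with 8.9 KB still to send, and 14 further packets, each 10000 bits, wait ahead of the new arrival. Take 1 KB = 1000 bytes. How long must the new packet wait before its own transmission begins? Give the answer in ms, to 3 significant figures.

Each queued packet: L/R = 10000/140000000 = 0.0714286 ms.
14 queued → 1 ms.
Plus remaining 71200 bits of current packet: 0.508571 ms.
Queuing delay = 1.51 ms.

1.51 ms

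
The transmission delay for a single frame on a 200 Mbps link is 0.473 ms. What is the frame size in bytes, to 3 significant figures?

L = R × t_tx = 200000000 b/s × 0.000473 s = 94600 bits.
In bytes: 94600 / 8 = 11800 bytes.

11800 bytes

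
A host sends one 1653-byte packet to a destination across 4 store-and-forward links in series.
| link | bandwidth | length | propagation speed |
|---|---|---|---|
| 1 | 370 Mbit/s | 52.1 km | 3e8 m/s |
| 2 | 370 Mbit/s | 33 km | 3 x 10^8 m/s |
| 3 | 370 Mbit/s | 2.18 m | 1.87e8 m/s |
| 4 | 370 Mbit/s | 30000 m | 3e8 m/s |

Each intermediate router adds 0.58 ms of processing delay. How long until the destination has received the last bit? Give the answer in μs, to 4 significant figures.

2267 μs

L = 1653 × 8 = 13224 bits.
Transmission delay per hop = L/R = 13224/370000000 = 35.7405 μs; 4 hops → 142.962 μs.
Propagation delays (d/s per hop): 173.667, 110, 0.0116578, 100 μs; sum = 383.678 μs.
Processing at 3 router(s): 3 × 0.58 ms = 1740 μs.
End-to-end = 2267 μs.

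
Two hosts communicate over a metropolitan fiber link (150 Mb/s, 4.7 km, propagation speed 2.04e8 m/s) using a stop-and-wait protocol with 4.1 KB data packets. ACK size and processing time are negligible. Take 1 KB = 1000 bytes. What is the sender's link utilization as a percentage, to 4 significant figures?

t_tx = L/R = 32800/150000000 = 0.000218667 s.
t_prop = 4700/204000000 = 2.30392e-05 s; RTT = 4.60784e-05 s.
Cycle = t_tx + RTT = 0.000264745 s.
Utilization = t_tx / cycle = 0.000218667/0.000264745 = 82.60 %.

82.60 %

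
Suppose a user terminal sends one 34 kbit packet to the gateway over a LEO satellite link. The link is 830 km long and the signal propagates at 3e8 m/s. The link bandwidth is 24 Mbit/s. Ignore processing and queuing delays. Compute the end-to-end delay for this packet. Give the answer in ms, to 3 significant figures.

L = 34000 bits.
Transmission delay = L/R = 34000 / 24000000 = 1.41667 ms.
Propagation delay = d/s = 830000 m / 300000000 m/s = 2.76667 ms.
Total = 4.18 ms.

4.18 ms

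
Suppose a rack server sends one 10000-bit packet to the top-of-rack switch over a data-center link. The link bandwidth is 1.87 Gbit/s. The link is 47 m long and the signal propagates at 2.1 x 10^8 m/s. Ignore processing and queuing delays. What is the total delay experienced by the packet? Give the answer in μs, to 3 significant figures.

Transmission delay = L/R = 10000 / 1870000000 = 5.34759 μs.
Propagation delay = d/s = 47 m / 210000000 m/s = 0.22381 μs.
Total = 5.57 μs.

5.57 μs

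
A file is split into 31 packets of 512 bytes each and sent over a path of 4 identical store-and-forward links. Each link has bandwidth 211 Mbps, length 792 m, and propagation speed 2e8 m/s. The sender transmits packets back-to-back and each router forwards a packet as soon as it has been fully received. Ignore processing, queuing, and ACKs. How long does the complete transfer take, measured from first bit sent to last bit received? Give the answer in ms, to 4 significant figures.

Per-hop transmission t_tx = L/R = 4096/211000000 = 0.0194123 ms.
Per-hop propagation t_prop = 792/200000000 = 0.00396 ms.
Pipeline fill: first packet needs 4·t_tx to clear all hops; remaining 30 packets each add one t_tx.
Total = (4+31-1)·t_tx + 4·t_prop = 34·0.0194123 + 4·0.00396 = 0.6759 ms.

0.6759 ms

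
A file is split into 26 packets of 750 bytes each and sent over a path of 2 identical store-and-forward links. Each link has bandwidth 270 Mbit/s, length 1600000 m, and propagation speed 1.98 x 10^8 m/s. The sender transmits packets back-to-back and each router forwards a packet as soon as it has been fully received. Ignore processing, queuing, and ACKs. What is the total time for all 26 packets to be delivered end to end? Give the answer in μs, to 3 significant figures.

Per-hop transmission t_tx = L/R = 6000/270000000 = 22.2222 μs.
Per-hop propagation t_prop = 1600000/198000000 = 8080.81 μs.
Pipeline fill: first packet needs 2·t_tx to clear all hops; remaining 25 packets each add one t_tx.
Total = (2+26-1)·t_tx + 2·t_prop = 27·22.2222 + 2·8080.81 = 16800 μs.

16800 μs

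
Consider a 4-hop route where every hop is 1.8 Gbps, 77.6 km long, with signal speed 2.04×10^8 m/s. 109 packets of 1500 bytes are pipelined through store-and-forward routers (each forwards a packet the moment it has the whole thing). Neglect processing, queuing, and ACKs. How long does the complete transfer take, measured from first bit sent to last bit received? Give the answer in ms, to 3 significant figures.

Per-hop transmission t_tx = L/R = 12000/1800000000 = 0.00666667 ms.
Per-hop propagation t_prop = 77600/204000000 = 0.380392 ms.
Pipeline fill: first packet needs 4·t_tx to clear all hops; remaining 108 packets each add one t_tx.
Total = (4+109-1)·t_tx + 4·t_prop = 112·0.00666667 + 4·0.380392 = 2.27 ms.

2.27 ms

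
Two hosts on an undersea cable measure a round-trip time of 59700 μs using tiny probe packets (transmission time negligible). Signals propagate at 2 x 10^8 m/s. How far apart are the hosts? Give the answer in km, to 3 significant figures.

One-way propagation = RTT/2 = 29850 μs.
d = s × t = 200000000 × 0.02985 = 5970 km.

5970 km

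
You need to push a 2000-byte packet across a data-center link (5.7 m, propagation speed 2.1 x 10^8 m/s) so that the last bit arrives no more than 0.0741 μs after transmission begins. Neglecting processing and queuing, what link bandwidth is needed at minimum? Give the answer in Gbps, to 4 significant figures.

340.7 Gbps

L = 16000 bits.
Propagation delay = 5.7 / 210000000 = 0.0271429 μs.
Transmission budget = 0.0741 − 0.0271429 = 0.0469571 μs.
R ≥ L / t_tx = 16000 bits / 4.69571e-08 s = 340.7 Gbps.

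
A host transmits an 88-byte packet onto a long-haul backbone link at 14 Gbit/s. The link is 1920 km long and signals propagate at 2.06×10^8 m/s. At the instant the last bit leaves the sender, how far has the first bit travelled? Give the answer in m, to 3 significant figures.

t_tx = L/R = 704/14000000000 = 5.02857e-08 s.
Distance = s × t_tx = 206000000 × 5.02857e-08 = 10.4 m.

10.4 m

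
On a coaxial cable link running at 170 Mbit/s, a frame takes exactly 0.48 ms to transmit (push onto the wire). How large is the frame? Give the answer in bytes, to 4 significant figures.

L = R × t_tx = 170000000 b/s × 0.00048 s = 81600 bits.
In bytes: 81600 / 8 = 10200 bytes.

10200 bytes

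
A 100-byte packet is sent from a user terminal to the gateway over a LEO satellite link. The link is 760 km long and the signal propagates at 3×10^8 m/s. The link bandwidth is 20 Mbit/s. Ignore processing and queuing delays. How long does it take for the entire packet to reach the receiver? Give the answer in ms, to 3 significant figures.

2.57 ms

L = 100 × 8 = 800 bits.
Transmission delay = L/R = 800 / 20000000 = 0.04 ms.
Propagation delay = d/s = 760000 m / 300000000 m/s = 2.53333 ms.
Total = 2.57 ms.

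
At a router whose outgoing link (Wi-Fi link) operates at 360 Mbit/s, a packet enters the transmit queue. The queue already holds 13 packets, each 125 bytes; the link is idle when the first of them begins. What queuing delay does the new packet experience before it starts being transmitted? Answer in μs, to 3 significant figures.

Each queued packet: L/R = 1000/360000000 = 2.77778 μs.
13 queued → 36.1111 μs.
Queuing delay = 36.1 μs.

36.1 μs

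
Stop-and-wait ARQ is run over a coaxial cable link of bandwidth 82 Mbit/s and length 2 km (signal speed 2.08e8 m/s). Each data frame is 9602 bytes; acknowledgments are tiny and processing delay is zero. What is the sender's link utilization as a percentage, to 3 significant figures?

t_tx = L/R = 76816/82000000 = 0.00093678 s.
t_prop = 2000/208000000 = 9.61538e-06 s; RTT = 1.92308e-05 s.
Cycle = t_tx + RTT = 0.000956011 s.
Utilization = t_tx / cycle = 0.00093678/0.000956011 = 98.0 %.

98.0 %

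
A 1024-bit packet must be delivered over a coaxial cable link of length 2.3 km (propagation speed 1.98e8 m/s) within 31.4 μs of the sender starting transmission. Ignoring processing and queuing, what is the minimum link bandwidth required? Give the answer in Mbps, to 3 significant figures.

Propagation delay = 2300 / 198000000 = 11.6162 μs.
Transmission budget = 31.4 − 11.6162 = 19.7838 μs.
R ≥ L / t_tx = 1024 bits / 1.97838e-05 s = 51.8 Mbps.

51.8 Mbps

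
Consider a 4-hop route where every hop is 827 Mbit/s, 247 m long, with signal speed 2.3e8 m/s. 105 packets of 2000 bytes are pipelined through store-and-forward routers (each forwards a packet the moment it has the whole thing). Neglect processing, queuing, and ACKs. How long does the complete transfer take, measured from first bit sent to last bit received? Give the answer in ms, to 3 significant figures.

Per-hop transmission t_tx = L/R = 16000/827000000 = 0.019347 ms.
Per-hop propagation t_prop = 247/2.3e+08 = 0.00107391 ms.
Pipeline fill: first packet needs 4·t_tx to clear all hops; remaining 104 packets each add one t_tx.
Total = (4+105-1)·t_tx + 4·t_prop = 108·0.019347 + 4·0.00107391 = 2.09 ms.

2.09 ms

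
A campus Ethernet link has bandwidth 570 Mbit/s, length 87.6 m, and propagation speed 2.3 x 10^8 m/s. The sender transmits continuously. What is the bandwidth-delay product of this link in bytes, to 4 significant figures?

27.14 bytes

Propagation delay = 87.6 / 2.3e+08 = 3.8087e-07 s.
BDP = R × t_prop = 570000000 × 3.8087e-07 = 217.096 bits.
In bytes: 217.096/8 = 27.14 bytes.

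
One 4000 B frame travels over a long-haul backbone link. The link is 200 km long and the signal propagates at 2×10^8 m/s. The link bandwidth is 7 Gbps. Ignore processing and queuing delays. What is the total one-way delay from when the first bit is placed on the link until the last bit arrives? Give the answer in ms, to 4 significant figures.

1.005 ms

L = 4000 × 8 = 32000 bits.
Transmission delay = L/R = 32000 / 7000000000 = 0.00457143 ms.
Propagation delay = d/s = 200000 m / 200000000 m/s = 1 ms.
Total = 1.005 ms.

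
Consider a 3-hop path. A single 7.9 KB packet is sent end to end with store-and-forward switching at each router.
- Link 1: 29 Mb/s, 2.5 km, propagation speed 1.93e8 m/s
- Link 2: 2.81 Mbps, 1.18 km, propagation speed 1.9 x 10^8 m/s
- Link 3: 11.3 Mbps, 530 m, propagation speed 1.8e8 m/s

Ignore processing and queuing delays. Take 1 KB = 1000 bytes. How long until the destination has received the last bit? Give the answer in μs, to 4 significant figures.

L = 63200 bits.
Transmission delays (L/R per hop): 2179.31, 22491.1, 5592.92 μs; sum = 30263.3 μs.
Propagation delays (d/s per hop): 12.9534, 6.21053, 2.94444 μs; sum = 22.1083 μs.
End-to-end = 30290 μs.

30290 μs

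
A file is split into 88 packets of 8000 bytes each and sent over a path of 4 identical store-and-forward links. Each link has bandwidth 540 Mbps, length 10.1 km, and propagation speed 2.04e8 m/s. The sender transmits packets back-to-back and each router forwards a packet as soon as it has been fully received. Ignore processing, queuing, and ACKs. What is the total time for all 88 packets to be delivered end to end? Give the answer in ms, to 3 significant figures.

11.0 ms

Per-hop transmission t_tx = L/R = 64000/540000000 = 0.118519 ms.
Per-hop propagation t_prop = 10100/204000000 = 0.0495098 ms.
Pipeline fill: first packet needs 4·t_tx to clear all hops; remaining 87 packets each add one t_tx.
Total = (4+88-1)·t_tx + 4·t_prop = 91·0.118519 + 4·0.0495098 = 11.0 ms.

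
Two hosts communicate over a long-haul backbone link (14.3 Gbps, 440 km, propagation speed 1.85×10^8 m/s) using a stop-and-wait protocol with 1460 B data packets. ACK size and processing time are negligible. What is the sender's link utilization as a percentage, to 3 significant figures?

0.0172 %

t_tx = L/R = 11680/14300000000 = 8.16783e-07 s.
t_prop = 440000/185000000 = 0.00237838 s; RTT = 0.00475676 s.
Cycle = t_tx + RTT = 0.00475757 s.
Utilization = t_tx / cycle = 8.16783e-07/0.00475757 = 0.0172 %.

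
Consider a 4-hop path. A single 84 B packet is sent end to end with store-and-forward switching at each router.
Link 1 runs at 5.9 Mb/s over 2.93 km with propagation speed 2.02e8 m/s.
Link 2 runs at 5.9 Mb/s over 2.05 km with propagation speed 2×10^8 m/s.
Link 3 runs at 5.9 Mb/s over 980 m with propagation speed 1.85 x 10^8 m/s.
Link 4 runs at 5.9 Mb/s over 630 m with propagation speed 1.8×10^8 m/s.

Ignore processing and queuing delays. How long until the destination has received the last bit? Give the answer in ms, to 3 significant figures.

L = 84 × 8 = 672 bits.
Transmission delay per hop = L/R = 672/5900000 = 0.113898 ms; 4 hops → 0.455593 ms.
Propagation delays (d/s per hop): 0.014505, 0.01025, 0.0052973, 0.0035 ms; sum = 0.0335522 ms.
End-to-end = 0.489 ms.

0.489 ms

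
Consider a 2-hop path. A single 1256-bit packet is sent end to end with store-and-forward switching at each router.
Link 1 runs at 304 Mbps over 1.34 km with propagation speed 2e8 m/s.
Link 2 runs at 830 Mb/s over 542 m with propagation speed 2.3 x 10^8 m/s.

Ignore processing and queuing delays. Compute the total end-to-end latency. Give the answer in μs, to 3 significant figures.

Transmission delays (L/R per hop): 4.13158, 1.51325 μs; sum = 5.64483 μs.
Propagation delays (d/s per hop): 6.7, 2.35652 μs; sum = 9.05652 μs.
End-to-end = 14.7 μs.

14.7 μs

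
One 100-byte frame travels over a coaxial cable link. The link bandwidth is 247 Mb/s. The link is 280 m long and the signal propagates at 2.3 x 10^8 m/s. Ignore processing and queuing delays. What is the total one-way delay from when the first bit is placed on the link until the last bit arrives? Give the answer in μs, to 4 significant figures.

L = 100 × 8 = 800 bits.
Transmission delay = L/R = 800 / 247000000 = 3.23887 μs.
Propagation delay = d/s = 280 m / 2.3e+08 m/s = 1.21739 μs.
Total = 4.456 μs.

4.456 μs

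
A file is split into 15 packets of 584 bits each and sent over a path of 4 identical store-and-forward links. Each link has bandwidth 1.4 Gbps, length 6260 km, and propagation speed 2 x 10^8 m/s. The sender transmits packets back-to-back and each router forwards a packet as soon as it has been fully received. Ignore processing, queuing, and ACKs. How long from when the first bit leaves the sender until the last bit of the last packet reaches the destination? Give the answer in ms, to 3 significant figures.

Per-hop transmission t_tx = L/R = 584/1400000000 = 0.000417143 ms.
Per-hop propagation t_prop = 6260000/200000000 = 31.3 ms.
Pipeline fill: first packet needs 4·t_tx to clear all hops; remaining 14 packets each add one t_tx.
Total = (4+15-1)·t_tx + 4·t_prop = 18·0.000417143 + 4·31.3 = 125 ms.

125 ms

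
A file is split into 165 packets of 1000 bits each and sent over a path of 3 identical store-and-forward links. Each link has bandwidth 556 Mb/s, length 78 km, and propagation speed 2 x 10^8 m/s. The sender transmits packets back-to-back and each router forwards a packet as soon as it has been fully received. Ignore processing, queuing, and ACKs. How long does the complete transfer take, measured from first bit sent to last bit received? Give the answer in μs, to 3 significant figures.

Per-hop transmission t_tx = L/R = 1000/556000000 = 1.79856 μs.
Per-hop propagation t_prop = 78000/200000000 = 390 μs.
Pipeline fill: first packet needs 3·t_tx to clear all hops; remaining 164 packets each add one t_tx.
Total = (3+165-1)·t_tx + 3·t_prop = 167·1.79856 + 3·390 = 1470 μs.

1470 μs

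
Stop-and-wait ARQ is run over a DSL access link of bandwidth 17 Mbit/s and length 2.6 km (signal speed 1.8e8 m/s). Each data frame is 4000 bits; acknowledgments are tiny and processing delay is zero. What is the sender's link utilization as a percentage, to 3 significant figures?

89.1 %

t_tx = L/R = 4000/17000000 = 0.000235294 s.
t_prop = 2600/180000000 = 1.44444e-05 s; RTT = 2.88889e-05 s.
Cycle = t_tx + RTT = 0.000264183 s.
Utilization = t_tx / cycle = 0.000235294/0.000264183 = 89.1 %.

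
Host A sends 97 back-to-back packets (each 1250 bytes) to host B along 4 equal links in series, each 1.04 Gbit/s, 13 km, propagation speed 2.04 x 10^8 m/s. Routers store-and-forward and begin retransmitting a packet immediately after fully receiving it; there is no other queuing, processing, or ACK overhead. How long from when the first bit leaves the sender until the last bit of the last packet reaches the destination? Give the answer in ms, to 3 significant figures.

1.22 ms

Per-hop transmission t_tx = L/R = 10000/1040000000 = 0.00961538 ms.
Per-hop propagation t_prop = 13000/204000000 = 0.0637255 ms.
Pipeline fill: first packet needs 4·t_tx to clear all hops; remaining 96 packets each add one t_tx.
Total = (4+97-1)·t_tx + 4·t_prop = 100·0.00961538 + 4·0.0637255 = 1.22 ms.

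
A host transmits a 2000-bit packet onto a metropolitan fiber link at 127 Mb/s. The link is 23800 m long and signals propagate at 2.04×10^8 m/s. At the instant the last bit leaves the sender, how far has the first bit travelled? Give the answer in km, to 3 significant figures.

3.21 km

t_tx = L/R = 2000/127000000 = 1.5748e-05 s.
Distance = s × t_tx = 204000000 × 1.5748e-05 = 3.21 km.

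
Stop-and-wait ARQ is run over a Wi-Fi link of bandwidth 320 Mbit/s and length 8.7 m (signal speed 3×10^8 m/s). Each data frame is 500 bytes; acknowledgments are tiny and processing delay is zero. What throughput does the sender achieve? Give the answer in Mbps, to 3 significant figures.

319 Mbps

t_tx = L/R = 4000/320000000 = 1.25e-05 s.
t_prop = 8.7/300000000 = 2.9e-08 s; RTT = 5.8e-08 s.
Cycle = t_tx + RTT = 1.2558e-05 s.
Throughput = L / cycle = 4000 / 1.2558e-05 = 319 Mbps.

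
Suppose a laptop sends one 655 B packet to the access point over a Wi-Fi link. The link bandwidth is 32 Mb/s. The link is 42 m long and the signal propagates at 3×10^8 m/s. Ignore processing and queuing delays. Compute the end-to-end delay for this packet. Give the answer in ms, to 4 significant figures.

L = 655 × 8 = 5240 bits.
Transmission delay = L/R = 5240 / 32000000 = 0.16375 ms.
Propagation delay = d/s = 42 m / 300000000 m/s = 0.00014 ms.
Total = 0.1639 ms.

0.1639 ms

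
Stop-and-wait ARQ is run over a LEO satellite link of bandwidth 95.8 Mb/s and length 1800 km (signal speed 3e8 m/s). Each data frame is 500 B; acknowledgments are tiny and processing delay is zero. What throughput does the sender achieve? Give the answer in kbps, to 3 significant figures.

t_tx = L/R = 4000/95800000 = 4.17537e-05 s.
t_prop = 1800000/300000000 = 0.006 s; RTT = 0.012 s.
Cycle = t_tx + RTT = 0.0120418 s.
Throughput = L / cycle = 4000 / 0.0120418 = 332 kbps.

332 kbps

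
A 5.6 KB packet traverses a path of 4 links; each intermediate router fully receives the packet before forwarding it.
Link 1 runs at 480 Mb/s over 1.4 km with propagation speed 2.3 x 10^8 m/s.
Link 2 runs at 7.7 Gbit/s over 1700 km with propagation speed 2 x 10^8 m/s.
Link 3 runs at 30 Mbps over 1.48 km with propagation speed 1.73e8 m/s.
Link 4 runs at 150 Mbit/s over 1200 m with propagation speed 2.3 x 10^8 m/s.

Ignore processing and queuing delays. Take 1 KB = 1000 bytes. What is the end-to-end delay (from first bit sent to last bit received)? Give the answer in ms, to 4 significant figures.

10.41 ms

L = 44800 bits.
Transmission delays (L/R per hop): 0.0933333, 0.00581818, 1.49333, 0.298667 ms; sum = 1.89115 ms.
Propagation delays (d/s per hop): 0.00608696, 8.5, 0.00855491, 0.00521739 ms; sum = 8.51986 ms.
End-to-end = 10.41 ms.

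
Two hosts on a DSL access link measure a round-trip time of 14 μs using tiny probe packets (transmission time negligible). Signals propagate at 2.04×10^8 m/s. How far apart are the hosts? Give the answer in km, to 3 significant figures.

One-way propagation = RTT/2 = 7 μs.
d = s × t = 204000000 × 7e-06 = 1.43 km.

1.43 km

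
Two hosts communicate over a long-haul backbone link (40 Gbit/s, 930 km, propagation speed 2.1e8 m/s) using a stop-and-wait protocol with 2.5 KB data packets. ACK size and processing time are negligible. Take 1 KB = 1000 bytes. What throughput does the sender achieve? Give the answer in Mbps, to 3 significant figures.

t_tx = L/R = 20000/40000000000 = 5e-07 s.
t_prop = 930000/210000000 = 0.00442857 s; RTT = 0.00885714 s.
Cycle = t_tx + RTT = 0.00885764 s.
Throughput = L / cycle = 20000 / 0.00885764 = 2.26 Mbps.

2.26 Mbps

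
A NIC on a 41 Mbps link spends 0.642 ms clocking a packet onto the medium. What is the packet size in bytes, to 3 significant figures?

L = R × t_tx = 41000000 b/s × 0.000642 s = 26322 bits.
In bytes: 26322 / 8 = 3290 bytes.

3290 bytes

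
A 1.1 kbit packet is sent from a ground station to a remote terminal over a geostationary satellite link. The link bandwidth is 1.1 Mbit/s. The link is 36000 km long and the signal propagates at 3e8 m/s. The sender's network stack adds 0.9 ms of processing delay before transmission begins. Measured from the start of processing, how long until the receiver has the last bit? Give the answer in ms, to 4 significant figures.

121.9 ms

L = 1100 bits.
Transmission delay = L/R = 1100 / 1100000 = 1 ms.
Propagation delay = d/s = 36000000 m / 300000000 m/s = 120 ms.
Plus processing delay 0.9 ms = 0.9 ms.
Total = 121.9 ms.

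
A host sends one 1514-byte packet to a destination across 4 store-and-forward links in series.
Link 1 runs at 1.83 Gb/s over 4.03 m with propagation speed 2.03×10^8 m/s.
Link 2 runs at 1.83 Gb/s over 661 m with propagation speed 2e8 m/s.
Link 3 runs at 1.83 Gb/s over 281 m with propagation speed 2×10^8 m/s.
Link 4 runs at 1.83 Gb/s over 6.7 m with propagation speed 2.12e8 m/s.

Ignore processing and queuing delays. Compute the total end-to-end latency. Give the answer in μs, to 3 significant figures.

31.2 μs

L = 1514 × 8 = 12112 bits.
Transmission delay per hop = L/R = 12112/1830000000 = 6.61858 μs; 4 hops → 26.4743 μs.
Propagation delays (d/s per hop): 0.0198522, 3.305, 1.405, 0.0316038 μs; sum = 4.76146 μs.
End-to-end = 31.2 μs.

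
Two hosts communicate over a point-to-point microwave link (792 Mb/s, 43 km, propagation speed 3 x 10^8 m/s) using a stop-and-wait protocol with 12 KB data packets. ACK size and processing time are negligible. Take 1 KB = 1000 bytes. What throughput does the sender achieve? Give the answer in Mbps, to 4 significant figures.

t_tx = L/R = 96000/792000000 = 0.000121212 s.
t_prop = 43000/300000000 = 0.000143333 s; RTT = 0.000286667 s.
Cycle = t_tx + RTT = 0.000407879 s.
Throughput = L / cycle = 96000 / 0.000407879 = 235.4 Mbps.

235.4 Mbps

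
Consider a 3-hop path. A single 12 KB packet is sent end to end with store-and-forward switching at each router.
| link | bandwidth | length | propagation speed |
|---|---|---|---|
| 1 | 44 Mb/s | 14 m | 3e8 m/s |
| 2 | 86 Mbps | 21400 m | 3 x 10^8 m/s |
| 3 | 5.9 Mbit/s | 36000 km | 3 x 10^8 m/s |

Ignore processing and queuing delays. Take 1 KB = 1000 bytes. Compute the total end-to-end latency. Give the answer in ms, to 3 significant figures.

L = 96000 bits.
Transmission delays (L/R per hop): 2.18182, 1.11628, 16.2712 ms; sum = 19.5693 ms.
Propagation delays (d/s per hop): 4.66667e-05, 0.0713333, 120 ms; sum = 120.071 ms.
End-to-end = 140 ms.

140 ms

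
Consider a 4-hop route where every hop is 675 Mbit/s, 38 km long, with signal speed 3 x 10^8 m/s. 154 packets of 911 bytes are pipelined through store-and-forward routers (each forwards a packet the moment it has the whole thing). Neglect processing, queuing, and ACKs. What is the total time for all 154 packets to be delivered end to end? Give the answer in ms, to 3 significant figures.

Per-hop transmission t_tx = L/R = 7288/675000000 = 0.010797 ms.
Per-hop propagation t_prop = 38000/300000000 = 0.126667 ms.
Pipeline fill: first packet needs 4·t_tx to clear all hops; remaining 153 packets each add one t_tx.
Total = (4+154-1)·t_tx + 4·t_prop = 157·0.010797 + 4·0.126667 = 2.20 ms.

2.20 ms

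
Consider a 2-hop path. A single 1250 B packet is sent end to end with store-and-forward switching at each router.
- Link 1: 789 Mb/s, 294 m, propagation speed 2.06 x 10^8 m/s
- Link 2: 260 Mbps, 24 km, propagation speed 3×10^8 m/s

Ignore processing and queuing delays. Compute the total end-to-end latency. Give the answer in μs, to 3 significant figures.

L = 1250 × 8 = 10000 bits.
Transmission delays (L/R per hop): 12.6743, 38.4615 μs; sum = 51.1358 μs.
Propagation delays (d/s per hop): 1.42718, 80 μs; sum = 81.4272 μs.
End-to-end = 133 μs.

133 μs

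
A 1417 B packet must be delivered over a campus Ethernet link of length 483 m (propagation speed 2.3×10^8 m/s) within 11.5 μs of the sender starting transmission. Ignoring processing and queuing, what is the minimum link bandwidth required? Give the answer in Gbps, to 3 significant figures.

L = 11336 bits.
Propagation delay = 483 / 2.3e+08 = 2.1 μs.
Transmission budget = 11.5 − 2.1 = 9.4 μs.
R ≥ L / t_tx = 11336 bits / 9.4e-06 s = 1.21 Gbps.

1.21 Gbps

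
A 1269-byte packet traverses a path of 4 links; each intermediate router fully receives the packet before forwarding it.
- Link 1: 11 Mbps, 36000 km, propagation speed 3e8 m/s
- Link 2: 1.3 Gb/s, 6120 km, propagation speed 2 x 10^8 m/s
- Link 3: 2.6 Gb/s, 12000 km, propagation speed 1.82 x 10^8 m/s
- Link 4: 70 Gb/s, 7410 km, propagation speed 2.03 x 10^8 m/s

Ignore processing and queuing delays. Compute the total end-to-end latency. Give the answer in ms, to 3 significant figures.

254 ms

L = 1269 × 8 = 10152 bits.
Transmission delays (L/R per hop): 0.922909, 0.00780923, 0.00390462, 0.000145029 ms; sum = 0.934768 ms.
Propagation delays (d/s per hop): 120, 30.6, 65.9341, 36.5025 ms; sum = 253.037 ms.
End-to-end = 254 ms.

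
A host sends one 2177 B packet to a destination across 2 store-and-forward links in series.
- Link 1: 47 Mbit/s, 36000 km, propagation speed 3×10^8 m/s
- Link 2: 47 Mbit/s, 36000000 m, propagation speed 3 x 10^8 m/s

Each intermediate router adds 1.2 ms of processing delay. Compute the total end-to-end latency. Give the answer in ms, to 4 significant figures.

241.9 ms

L = 2177 × 8 = 17416 bits.
Transmission delay per hop = L/R = 17416/47000000 = 0.370553 ms; 2 hops → 0.741106 ms.
Propagation delays (d/s per hop): 120, 120 ms; sum = 240 ms.
Processing at 1 router(s): 1 × 1.2 ms = 1.2 ms.
End-to-end = 241.9 ms.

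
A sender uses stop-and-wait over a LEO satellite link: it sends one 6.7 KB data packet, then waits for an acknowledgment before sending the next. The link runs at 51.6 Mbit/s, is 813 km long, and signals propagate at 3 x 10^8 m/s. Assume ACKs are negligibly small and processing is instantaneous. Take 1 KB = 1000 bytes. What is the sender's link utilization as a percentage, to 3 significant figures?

t_tx = L/R = 53600/51600000 = 0.00103876 s.
t_prop = 813000/300000000 = 0.00271 s; RTT = 0.00542 s.
Cycle = t_tx + RTT = 0.00645876 s.
Utilization = t_tx / cycle = 0.00103876/0.00645876 = 16.1 %.

16.1 %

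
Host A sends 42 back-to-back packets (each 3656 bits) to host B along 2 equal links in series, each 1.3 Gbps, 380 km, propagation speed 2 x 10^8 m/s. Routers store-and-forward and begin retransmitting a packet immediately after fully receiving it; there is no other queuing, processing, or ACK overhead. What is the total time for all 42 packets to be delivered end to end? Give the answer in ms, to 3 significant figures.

3.92 ms

Per-hop transmission t_tx = L/R = 3656/1300000000 = 0.00281231 ms.
Per-hop propagation t_prop = 380000/200000000 = 1.9 ms.
Pipeline fill: first packet needs 2·t_tx to clear all hops; remaining 41 packets each add one t_tx.
Total = (2+42-1)·t_tx + 2·t_prop = 43·0.00281231 + 2·1.9 = 3.92 ms.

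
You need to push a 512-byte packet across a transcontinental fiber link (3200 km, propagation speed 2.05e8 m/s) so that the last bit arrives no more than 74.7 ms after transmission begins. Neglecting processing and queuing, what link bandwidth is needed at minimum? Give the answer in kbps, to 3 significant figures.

L = 4096 bits.
Propagation delay = 3200000 / 2.05e+08 = 15.6098 ms.
Transmission budget = 74.7 − 15.6098 = 59.0902 ms.
R ≥ L / t_tx = 4096 bits / 0.0590902 s = 69.3 kbps.

69.3 kbps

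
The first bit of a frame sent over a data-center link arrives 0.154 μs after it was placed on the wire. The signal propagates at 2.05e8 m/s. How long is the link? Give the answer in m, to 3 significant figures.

31.6 m

d = s × t_prop = 2.05e+08 × 1.54e-07 = 31.6 m.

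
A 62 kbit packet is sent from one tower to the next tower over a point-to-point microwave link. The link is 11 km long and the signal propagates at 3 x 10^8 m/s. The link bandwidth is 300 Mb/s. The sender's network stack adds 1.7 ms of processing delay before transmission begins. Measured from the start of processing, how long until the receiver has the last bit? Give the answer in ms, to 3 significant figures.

L = 62000 bits.
Transmission delay = L/R = 62000 / 300000000 = 0.206667 ms.
Propagation delay = d/s = 11000 m / 300000000 m/s = 0.0366667 ms.
Plus processing delay 1.7 ms = 1.7 ms.
Total = 1.94 ms.

1.94 ms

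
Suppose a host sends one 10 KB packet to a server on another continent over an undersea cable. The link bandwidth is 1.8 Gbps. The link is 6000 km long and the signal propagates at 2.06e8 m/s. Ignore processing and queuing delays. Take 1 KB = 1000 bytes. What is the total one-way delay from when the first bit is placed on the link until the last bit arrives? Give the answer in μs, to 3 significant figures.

29200 μs

L = 80000 bits.
Transmission delay = L/R = 80000 / 1800000000 = 44.4444 μs.
Propagation delay = d/s = 6000000 m / 206000000 m/s = 29126.2 μs.
Total = 29200 μs.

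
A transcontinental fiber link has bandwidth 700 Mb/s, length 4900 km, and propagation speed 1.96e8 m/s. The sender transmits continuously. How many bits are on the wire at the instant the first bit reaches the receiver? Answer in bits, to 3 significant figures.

Propagation delay = 4900000 / 196000000 = 0.025 s.
BDP = R × t_prop = 700000000 × 0.025 = 17500000 bits.

17500000 bits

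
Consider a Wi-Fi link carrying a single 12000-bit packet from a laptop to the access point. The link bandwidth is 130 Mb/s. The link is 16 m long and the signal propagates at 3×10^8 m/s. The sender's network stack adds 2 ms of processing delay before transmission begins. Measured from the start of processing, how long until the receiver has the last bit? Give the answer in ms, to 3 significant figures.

Transmission delay = L/R = 12000 / 130000000 = 0.0923077 ms.
Propagation delay = d/s = 16 m / 300000000 m/s = 5.33333e-05 ms.
Plus processing delay 2 ms = 2 ms.
Total = 2.09 ms.

2.09 ms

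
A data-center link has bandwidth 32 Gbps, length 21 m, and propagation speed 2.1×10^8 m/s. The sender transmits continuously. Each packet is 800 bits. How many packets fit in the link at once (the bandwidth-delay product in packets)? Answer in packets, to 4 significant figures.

Propagation delay = 21 / 210000000 = 1e-07 s.
BDP = R × t_prop = 32000000000 × 1e-07 = 3200 bits.
In packets of 800 bits: 4.000 packets.

4.000 packets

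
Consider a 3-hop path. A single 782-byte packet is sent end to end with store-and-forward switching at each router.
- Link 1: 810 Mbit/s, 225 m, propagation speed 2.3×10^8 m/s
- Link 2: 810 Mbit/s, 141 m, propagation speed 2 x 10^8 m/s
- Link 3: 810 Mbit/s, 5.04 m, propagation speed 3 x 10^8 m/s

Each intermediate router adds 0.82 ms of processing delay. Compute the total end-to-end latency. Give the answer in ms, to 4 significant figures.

1.665 ms

L = 782 × 8 = 6256 bits.
Transmission delay per hop = L/R = 6256/810000000 = 0.00772346 ms; 3 hops → 0.0231704 ms.
Propagation delays (d/s per hop): 0.000978261, 0.000705, 1.68e-05 ms; sum = 0.00170006 ms.
Processing at 2 router(s): 2 × 0.82 ms = 1.64 ms.
End-to-end = 1.665 ms.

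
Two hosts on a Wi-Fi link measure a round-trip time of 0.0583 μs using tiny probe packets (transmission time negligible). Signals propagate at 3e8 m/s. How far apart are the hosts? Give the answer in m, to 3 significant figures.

One-way propagation = RTT/2 = 0.02915 μs.
d = s × t = 300000000 × 2.915e-08 = 8.75 m.

8.75 m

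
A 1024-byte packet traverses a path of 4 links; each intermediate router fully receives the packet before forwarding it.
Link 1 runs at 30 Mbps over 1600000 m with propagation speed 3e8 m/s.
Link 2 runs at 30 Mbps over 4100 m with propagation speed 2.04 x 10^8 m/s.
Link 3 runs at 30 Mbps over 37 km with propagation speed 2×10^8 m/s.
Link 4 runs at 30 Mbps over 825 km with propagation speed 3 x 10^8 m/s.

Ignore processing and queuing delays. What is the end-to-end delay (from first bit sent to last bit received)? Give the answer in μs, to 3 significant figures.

L = 1024 × 8 = 8192 bits.
Transmission delay per hop = L/R = 8192/30000000 = 273.067 μs; 4 hops → 1092.27 μs.
Propagation delays (d/s per hop): 5333.33, 20.098, 185, 2750 μs; sum = 8288.43 μs.
End-to-end = 9380 μs.

9380 μs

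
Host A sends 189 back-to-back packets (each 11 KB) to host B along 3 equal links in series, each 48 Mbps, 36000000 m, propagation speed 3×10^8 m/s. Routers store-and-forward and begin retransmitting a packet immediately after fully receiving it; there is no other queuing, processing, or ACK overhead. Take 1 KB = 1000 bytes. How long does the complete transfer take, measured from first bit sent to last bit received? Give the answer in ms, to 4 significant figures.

710.2 ms

Per-hop transmission t_tx = L/R = 88000/48000000 = 1.83333 ms.
Per-hop propagation t_prop = 36000000/300000000 = 120 ms.
Pipeline fill: first packet needs 3·t_tx to clear all hops; remaining 188 packets each add one t_tx.
Total = (3+189-1)·t_tx + 3·t_prop = 191·1.83333 + 3·120 = 710.2 ms.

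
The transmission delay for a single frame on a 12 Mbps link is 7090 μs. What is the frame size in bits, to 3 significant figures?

L = R × t_tx = 12000000 b/s × 0.00709 s = 85080 bits.

85100 bits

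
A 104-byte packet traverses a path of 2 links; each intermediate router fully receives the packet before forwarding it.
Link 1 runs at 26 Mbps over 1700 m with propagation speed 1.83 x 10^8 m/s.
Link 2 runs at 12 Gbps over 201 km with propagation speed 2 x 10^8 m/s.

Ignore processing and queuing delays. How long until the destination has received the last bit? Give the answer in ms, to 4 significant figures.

L = 104 × 8 = 832 bits.
Transmission delays (L/R per hop): 0.032, 6.93333e-05 ms; sum = 0.0320693 ms.
Propagation delays (d/s per hop): 0.00928962, 1.005 ms; sum = 1.01429 ms.
End-to-end = 1.046 ms.

1.046 ms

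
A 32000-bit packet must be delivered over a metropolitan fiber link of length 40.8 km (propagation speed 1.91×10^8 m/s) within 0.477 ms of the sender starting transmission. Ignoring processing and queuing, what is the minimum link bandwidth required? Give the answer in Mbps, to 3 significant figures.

121 Mbps

Propagation delay = 40800 / 191000000 = 0.213613 ms.
Transmission budget = 0.477 − 0.213613 = 0.263387 ms.
R ≥ L / t_tx = 32000 bits / 0.000263387 s = 121 Mbps.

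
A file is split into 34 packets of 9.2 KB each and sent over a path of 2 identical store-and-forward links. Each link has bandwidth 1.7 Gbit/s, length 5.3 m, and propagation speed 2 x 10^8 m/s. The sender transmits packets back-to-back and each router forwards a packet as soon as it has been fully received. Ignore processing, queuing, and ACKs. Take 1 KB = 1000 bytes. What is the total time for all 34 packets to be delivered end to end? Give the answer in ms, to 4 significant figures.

1.515 ms

Per-hop transmission t_tx = L/R = 73600/1700000000 = 0.0432941 ms.
Per-hop propagation t_prop = 5.3/200000000 = 2.65e-05 ms.
Pipeline fill: first packet needs 2·t_tx to clear all hops; remaining 33 packets each add one t_tx.
Total = (2+34-1)·t_tx + 2·t_prop = 35·0.0432941 + 2·2.65e-05 = 1.515 ms.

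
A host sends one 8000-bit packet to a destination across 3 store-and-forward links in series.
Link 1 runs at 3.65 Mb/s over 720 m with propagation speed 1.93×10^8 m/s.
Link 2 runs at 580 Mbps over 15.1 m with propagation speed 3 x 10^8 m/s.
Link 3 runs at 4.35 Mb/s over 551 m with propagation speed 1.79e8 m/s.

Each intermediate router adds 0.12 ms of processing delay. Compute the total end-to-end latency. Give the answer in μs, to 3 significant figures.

4290 μs

Transmission delays (L/R per hop): 2191.78, 13.7931, 1839.08 μs; sum = 4044.65 μs.
Propagation delays (d/s per hop): 3.73057, 0.0503333, 3.07821 μs; sum = 6.85912 μs.
Processing at 2 router(s): 2 × 0.12 ms = 240 μs.
End-to-end = 4290 μs.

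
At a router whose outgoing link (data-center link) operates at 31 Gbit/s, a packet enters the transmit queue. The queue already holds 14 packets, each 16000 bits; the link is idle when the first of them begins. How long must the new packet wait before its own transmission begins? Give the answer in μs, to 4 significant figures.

Each queued packet: L/R = 16000/31000000000 = 0.516129 μs.
14 queued → 7.22581 μs.
Queuing delay = 7.226 μs.

7.226 μs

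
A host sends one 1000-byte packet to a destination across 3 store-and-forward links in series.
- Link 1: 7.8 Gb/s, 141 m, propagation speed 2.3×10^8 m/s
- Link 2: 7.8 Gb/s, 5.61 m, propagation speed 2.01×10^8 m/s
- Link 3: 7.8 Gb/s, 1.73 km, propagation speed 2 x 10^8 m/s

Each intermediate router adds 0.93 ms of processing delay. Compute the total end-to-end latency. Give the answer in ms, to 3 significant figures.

L = 1000 × 8 = 8000 bits.
Transmission delay per hop = L/R = 8000/7800000000 = 0.00102564 ms; 3 hops → 0.00307692 ms.
Propagation delays (d/s per hop): 0.000613043, 2.79104e-05, 0.00865 ms; sum = 0.00929095 ms.
Processing at 2 router(s): 2 × 0.93 ms = 1.86 ms.
End-to-end = 1.87 ms.

1.87 ms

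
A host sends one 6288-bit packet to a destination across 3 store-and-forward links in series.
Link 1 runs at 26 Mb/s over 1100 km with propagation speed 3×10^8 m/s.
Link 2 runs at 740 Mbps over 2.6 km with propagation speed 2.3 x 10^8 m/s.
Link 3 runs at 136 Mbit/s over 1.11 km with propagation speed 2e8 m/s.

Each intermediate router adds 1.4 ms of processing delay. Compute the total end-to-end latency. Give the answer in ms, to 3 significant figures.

6.78 ms

Transmission delays (L/R per hop): 0.241846, 0.0084973, 0.0462353 ms; sum = 0.296579 ms.
Propagation delays (d/s per hop): 3.66667, 0.0113043, 0.00555 ms; sum = 3.68352 ms.
Processing at 2 router(s): 2 × 1.4 ms = 2.8 ms.
End-to-end = 6.78 ms.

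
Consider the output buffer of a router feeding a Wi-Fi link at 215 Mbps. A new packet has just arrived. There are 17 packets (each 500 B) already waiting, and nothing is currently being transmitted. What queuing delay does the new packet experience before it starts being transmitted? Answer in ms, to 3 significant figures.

Each queued packet: L/R = 4000/215000000 = 0.0186047 ms.
17 queued → 0.316279 ms.
Queuing delay = 0.316 ms.

0.316 ms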